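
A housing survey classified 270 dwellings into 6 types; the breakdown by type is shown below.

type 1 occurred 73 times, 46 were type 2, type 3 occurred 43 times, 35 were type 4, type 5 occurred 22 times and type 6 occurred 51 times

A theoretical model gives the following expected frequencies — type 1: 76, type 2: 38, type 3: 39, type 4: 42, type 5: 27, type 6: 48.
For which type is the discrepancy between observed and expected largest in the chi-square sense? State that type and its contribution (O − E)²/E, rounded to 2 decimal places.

type 1: (73 − 76)²/76 = 9/76 = 0.118
type 2: (46 − 38)²/38 = 64/38 = 1.684
type 3: (43 − 39)²/39 = 16/39 = 0.410
type 4: (35 − 42)²/42 = 49/42 = 1.167
type 5: (22 − 27)²/27 = 25/27 = 0.926
type 6: (51 − 48)²/48 = 9/48 = 0.188
The largest term is for type 2: 1.68.

type 2, 1.68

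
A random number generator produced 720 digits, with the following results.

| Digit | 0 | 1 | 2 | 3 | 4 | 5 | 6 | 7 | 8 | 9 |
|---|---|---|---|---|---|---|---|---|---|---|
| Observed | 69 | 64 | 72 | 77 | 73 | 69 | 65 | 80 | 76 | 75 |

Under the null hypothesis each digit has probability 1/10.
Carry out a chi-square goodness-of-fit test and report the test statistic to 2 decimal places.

Under H₀ each category has probability 1/10, so each expected count is 720/10 = 72.
0: (69 − 72)²/72 = 9/72 = 0.125
1: (64 − 72)²/72 = 64/72 = 0.889
2: (72 − 72)²/72 = 0/72 = 0.000
3: (77 − 72)²/72 = 25/72 = 0.347
4: (73 − 72)²/72 = 1/72 = 0.014
5: (69 − 72)²/72 = 9/72 = 0.125
6: (65 − 72)²/72 = 49/72 = 0.681
7: (80 − 72)²/72 = 64/72 = 0.889
8: (76 − 72)²/72 = 16/72 = 0.222
9: (75 − 72)²/72 = 9/72 = 0.125
Sum = 3.42

3.42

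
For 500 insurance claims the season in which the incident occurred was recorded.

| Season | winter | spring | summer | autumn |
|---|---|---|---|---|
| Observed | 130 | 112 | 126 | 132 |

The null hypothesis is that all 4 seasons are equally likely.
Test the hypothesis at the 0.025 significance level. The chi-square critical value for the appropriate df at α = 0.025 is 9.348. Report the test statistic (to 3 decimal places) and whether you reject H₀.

Expected count for each of the 4 categories: 500/4 = 125.
cat         O        E   (O−E)²/E
winter    130      125     0.2000
spring    112      125     1.3520
summer    126      125     0.0080
autumn    132      125     0.3920
Sum = 1.952
df = 3. Since 1.952 < 9.348, we do not reject H₀.

1.952; do not reject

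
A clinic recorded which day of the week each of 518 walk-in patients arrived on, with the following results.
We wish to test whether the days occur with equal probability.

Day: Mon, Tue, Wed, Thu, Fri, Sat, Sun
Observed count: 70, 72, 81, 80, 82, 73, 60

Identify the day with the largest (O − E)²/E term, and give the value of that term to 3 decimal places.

Under H₀ each category has probability 1/7, so each expected count is 518/7 = 74.
Mon: (70 − 74)²/74 = 16/74 = 0.2162
Tue: (72 − 74)²/74 = 4/74 = 0.0541
Wed: (81 − 74)²/74 = 49/74 = 0.6622
Thu: (80 − 74)²/74 = 36/74 = 0.4865
Fri: (82 − 74)²/74 = 64/74 = 0.8649
Sat: (73 − 74)²/74 = 1/74 = 0.0135
Sun: (60 − 74)²/74 = 196/74 = 2.6486
The largest term is for Sun: 2.649.

Sun, 2.649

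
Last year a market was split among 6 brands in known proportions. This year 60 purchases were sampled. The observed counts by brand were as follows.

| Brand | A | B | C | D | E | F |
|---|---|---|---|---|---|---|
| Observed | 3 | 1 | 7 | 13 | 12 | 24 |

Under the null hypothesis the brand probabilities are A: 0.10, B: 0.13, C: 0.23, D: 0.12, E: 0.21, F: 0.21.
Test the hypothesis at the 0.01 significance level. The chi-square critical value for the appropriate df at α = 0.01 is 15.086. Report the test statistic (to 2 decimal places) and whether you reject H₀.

Expected counts E_i = n·p_i: 60×0.10 = 6, 60×0.13 = 7.8, 60×0.23 = 13.8, 60×0.12 = 7.2, 60×0.21 = 12.6, 60×0.21 = 12.6.
cat         O        E   (O−E)²/E
A           3        6      1.500
B           1      7.8      5.928
C           7     13.8      3.351
D          13      7.2      4.672
E          12     12.6      0.029
F          24     12.6     10.314
Sum = 25.79
df = 5. Since 25.79 > 15.086, we reject H₀.

25.79; reject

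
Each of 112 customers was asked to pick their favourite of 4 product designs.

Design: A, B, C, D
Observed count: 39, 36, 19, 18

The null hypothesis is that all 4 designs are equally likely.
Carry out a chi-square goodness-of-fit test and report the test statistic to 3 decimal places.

13.071

Under H₀ each category has probability 1/4, so each expected count is 112/4 = 28.
A: (39 − 28)²/28 = 121/28 = 4.3214
B: (36 − 28)²/28 = 64/28 = 2.2857
C: (19 − 28)²/28 = 81/28 = 2.8929
D: (18 − 28)²/28 = 100/28 = 3.5714
Sum = 13.071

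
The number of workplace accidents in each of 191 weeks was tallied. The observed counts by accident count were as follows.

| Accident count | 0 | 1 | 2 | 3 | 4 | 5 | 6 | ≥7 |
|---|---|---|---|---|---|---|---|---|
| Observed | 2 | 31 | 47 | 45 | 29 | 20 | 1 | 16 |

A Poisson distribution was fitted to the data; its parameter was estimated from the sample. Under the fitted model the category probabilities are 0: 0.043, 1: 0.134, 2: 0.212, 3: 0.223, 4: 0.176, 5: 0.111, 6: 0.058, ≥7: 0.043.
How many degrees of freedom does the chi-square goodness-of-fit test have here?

6

There are k = 8 categories and 1 parameter estimated from the data, so df = 8 − 1 − 1 = 6.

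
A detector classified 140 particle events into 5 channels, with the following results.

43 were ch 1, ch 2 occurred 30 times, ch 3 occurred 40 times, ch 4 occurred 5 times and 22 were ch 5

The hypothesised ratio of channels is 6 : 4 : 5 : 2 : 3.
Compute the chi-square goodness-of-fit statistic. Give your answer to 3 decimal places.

Ratio total = 20. Expected counts: 140×6/20 = 42, 140×4/20 = 28, 140×5/20 = 35, 140×2/20 = 14, 140×3/20 = 21.
χ² = (43−42)²/42 + (30−28)²/28 + (40−35)²/35 + (5−14)²/14 + (22−21)²/21
   = 0.0238 + 0.1429 + 0.7143 + 5.7857 + 0.0476
Sum = 6.714

6.714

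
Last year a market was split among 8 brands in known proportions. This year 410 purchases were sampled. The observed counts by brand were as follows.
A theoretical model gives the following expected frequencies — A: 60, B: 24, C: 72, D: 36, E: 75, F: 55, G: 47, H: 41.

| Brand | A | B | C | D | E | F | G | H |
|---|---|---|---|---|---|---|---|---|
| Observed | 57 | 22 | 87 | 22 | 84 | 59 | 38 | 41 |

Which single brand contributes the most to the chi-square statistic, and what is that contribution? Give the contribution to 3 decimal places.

D, 5.444

cat         O        E   (O−E)²/E
A          57       60     0.1500
B          22       24     0.1667
C          87       72     3.1250
D          22       36     5.4444
E          84       75     1.0800
F          59       55     0.2909
G          38       47     1.7234
H          41       41     0.0000
The largest term is for D: 5.444.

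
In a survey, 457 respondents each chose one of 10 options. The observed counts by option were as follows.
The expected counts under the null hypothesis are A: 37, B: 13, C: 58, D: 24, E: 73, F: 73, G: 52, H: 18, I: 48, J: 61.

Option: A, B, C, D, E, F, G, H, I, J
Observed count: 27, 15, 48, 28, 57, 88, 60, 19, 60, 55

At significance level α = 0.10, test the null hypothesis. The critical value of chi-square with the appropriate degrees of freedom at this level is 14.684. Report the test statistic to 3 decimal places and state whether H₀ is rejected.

χ² = (27−37)²/37 + (15−13)²/13 + (48−58)²/58 + (28−24)²/24 + (57−73)²/73 + (88−73)²/73 + (60−52)²/52 + (19−18)²/18 + (60−48)²/48 + (55−61)²/61
   = 2.7027 + 0.3077 + 1.7241 + 0.6667 + 3.5068 + 3.0822 + 1.2308 + 0.0556 + 3.0000 + 0.5902
Sum = 16.867
df = 9. Since 16.867 > 14.684, we reject H₀.

16.867; reject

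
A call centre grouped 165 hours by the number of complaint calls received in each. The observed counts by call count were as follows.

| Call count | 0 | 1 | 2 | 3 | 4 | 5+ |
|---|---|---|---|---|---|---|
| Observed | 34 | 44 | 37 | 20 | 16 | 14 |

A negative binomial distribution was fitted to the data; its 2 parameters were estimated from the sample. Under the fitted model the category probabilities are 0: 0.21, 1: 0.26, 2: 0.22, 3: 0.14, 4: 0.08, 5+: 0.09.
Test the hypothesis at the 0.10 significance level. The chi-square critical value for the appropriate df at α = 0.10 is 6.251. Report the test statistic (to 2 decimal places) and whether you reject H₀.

1.11; do not reject

Expected counts E_i = n·p_i: 165×0.21 = 34.65, 165×0.26 = 42.9, 165×0.22 = 36.3, 165×0.14 = 23.1, 165×0.08 = 13.2, 165×0.09 = 14.85.
0: (34 − 34.65)²/34.65 = 0.4225/34.65 = 0.012
1: (44 − 42.9)²/42.9 = 1.21/42.9 = 0.028
2: (37 − 36.3)²/36.3 = 0.49/36.3 = 0.013
3: (20 − 23.1)²/23.1 = 9.61/23.1 = 0.416
4: (16 − 13.2)²/13.2 = 7.84/13.2 = 0.594
5+: (14 − 14.85)²/14.85 = 0.7225/14.85 = 0.049
Sum = 1.11
df = 3. Since 1.11 < 6.251, we do not reject H₀.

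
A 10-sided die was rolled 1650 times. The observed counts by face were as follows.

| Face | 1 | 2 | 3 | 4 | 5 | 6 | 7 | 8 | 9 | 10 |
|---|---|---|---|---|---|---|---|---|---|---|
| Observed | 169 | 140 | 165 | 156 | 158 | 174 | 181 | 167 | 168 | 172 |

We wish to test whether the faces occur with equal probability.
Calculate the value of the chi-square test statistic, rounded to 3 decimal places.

7.091

Expected count for each of the 10 categories: 1650/10 = 165.
1: (169 − 165)²/165 = 16/165 = 0.0970
2: (140 − 165)²/165 = 625/165 = 3.7879
3: (165 − 165)²/165 = 0/165 = 0.0000
4: (156 − 165)²/165 = 81/165 = 0.4909
5: (158 − 165)²/165 = 49/165 = 0.2970
6: (174 − 165)²/165 = 81/165 = 0.4909
7: (181 − 165)²/165 = 256/165 = 1.5515
8: (167 − 165)²/165 = 4/165 = 0.0242
9: (168 − 165)²/165 = 9/165 = 0.0545
10: (172 − 165)²/165 = 49/165 = 0.2970
Sum = 7.091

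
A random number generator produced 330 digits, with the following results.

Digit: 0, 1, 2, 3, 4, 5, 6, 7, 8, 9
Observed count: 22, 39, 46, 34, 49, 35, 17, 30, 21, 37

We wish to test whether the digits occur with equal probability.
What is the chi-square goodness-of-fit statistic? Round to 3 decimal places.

Under H₀ each category has probability 1/10, so each expected count is 330/10 = 33.
cat         O        E   (O−E)²/E
0          22       33     3.6667
1          39       33     1.0909
2          46       33     5.1212
3          34       33     0.0303
4          49       33     7.7576
5          35       33     0.1212
6          17       33     7.7576
7          30       33     0.2727
8          21       33     4.3636
9          37       33     0.4848
Sum = 30.667

30.667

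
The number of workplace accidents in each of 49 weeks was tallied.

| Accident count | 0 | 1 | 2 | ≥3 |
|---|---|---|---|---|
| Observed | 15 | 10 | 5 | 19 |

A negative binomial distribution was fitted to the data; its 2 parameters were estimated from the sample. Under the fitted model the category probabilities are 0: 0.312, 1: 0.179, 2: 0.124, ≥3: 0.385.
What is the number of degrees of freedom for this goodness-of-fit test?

There are k = 4 categories and 2 parameters estimated from the data, so df = 4 − 1 − 2 = 1.

1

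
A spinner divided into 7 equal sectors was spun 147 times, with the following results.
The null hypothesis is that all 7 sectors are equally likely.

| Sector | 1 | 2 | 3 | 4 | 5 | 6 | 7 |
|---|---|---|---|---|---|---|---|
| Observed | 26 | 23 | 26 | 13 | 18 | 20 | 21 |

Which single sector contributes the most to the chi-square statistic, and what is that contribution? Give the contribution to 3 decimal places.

Under H₀ each category has probability 1/7, so each expected count is 147/7 = 21.
1: (26 − 21)²/21 = 25/21 = 1.1905
2: (23 − 21)²/21 = 4/21 = 0.1905
3: (26 − 21)²/21 = 25/21 = 1.1905
4: (13 − 21)²/21 = 64/21 = 3.0476
5: (18 − 21)²/21 = 9/21 = 0.4286
6: (20 − 21)²/21 = 1/21 = 0.0476
7: (21 − 21)²/21 = 0/21 = 0.0000
The largest term is for 4: 3.048.

4, 3.048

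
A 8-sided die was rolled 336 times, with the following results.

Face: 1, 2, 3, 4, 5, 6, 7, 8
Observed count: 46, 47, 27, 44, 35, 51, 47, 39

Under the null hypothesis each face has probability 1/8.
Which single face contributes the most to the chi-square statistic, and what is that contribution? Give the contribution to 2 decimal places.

3, 5.36

Under H₀ each category has probability 1/8, so each expected count is 336/8 = 42.
cat         O        E   (O−E)²/E
1          46       42      0.381
2          47       42      0.595
3          27       42      5.357
4          44       42      0.095
5          35       42      1.167
6          51       42      1.929
7          47       42      0.595
8          39       42      0.214
The largest term is for 3: 5.36.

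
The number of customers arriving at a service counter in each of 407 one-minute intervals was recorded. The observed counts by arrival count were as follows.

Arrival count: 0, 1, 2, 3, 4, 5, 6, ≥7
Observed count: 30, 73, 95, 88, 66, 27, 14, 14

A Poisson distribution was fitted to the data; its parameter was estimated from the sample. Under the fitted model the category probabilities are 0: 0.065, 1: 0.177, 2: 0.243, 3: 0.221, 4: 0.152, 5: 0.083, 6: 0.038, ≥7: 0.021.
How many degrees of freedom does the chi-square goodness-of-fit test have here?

There are k = 8 categories and 1 parameter estimated from the data, so df = 8 − 1 − 1 = 6.

6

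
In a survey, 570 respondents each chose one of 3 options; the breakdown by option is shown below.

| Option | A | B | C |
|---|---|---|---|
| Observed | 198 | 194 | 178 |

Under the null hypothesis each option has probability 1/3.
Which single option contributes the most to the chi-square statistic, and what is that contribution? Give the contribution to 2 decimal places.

Expected count for each of the 3 categories: 570/3 = 190.
cat         O        E   (O−E)²/E
A         198      190      0.337
B         194      190      0.084
C         178      190      0.758
The largest term is for C: 0.76.

C, 0.76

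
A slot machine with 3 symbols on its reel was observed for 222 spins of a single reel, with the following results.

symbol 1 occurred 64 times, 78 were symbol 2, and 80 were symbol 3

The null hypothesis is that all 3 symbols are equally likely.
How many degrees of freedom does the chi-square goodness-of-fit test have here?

There are k = 3 categories and no parameters were estimated from the data, so df = 3 − 1 = 2.

2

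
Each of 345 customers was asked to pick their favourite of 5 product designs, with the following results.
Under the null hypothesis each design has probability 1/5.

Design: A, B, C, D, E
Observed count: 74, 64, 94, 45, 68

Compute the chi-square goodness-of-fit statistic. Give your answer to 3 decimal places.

18.145

Expected count for each of the 5 categories: 345/5 = 69.
A: (74 − 69)²/69 = 25/69 = 0.3623
B: (64 − 69)²/69 = 25/69 = 0.3623
C: (94 − 69)²/69 = 625/69 = 9.0580
D: (45 − 69)²/69 = 576/69 = 8.3478
E: (68 − 69)²/69 = 1/69 = 0.0145
Sum = 18.145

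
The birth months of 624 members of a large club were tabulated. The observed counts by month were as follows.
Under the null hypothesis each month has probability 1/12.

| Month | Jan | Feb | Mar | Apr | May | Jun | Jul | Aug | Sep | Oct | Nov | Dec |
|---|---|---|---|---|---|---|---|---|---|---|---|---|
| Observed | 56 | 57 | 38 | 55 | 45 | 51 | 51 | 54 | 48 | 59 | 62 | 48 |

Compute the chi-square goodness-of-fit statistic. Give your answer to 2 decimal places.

9.27

Under H₀ each category has probability 1/12, so each expected count is 624/12 = 52.
cat         O        E   (O−E)²/E
Jan        56       52      0.308
Feb        57       52      0.481
Mar        38       52      3.769
Apr        55       52      0.173
May        45       52      0.942
Jun        51       52      0.019
Jul        51       52      0.019
Aug        54       52      0.077
Sep        48       52      0.308
Oct        59       52      0.942
Nov        62       52      1.923
Dec        48       52      0.308
Sum = 9.27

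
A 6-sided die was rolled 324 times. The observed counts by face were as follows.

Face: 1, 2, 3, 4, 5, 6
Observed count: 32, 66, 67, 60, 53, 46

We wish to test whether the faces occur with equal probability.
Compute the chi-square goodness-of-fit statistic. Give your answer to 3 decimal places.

Expected count for each of the 6 categories: 324/6 = 54.
cat         O        E   (O−E)²/E
1          32       54     8.9630
2          66       54     2.6667
3          67       54     3.1296
4          60       54     0.6667
5          53       54     0.0185
6          46       54     1.1852
Sum = 16.630

16.630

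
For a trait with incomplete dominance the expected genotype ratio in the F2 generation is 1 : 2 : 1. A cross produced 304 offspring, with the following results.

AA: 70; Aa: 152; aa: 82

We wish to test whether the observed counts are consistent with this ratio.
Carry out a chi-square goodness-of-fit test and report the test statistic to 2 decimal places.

0.95

Ratio total = 4. Expected counts: 304×1/4 = 76, 304×2/4 = 152, 304×1/4 = 76.
AA: (70 − 76)²/76 = 36/76 = 0.474
Aa: (152 − 152)²/152 = 0/152 = 0.000
aa: (82 − 76)²/76 = 36/76 = 0.474
Sum = 0.95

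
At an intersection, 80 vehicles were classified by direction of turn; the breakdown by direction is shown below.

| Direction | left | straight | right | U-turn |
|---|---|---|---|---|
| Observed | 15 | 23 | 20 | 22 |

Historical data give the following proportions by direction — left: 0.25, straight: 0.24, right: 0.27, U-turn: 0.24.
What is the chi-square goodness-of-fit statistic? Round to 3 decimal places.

Expected counts E_i = n·p_i: 80×0.25 = 20, 80×0.24 = 19.2, 80×0.27 = 21.6, 80×0.24 = 19.2.
cat           O        E   (O−E)²/E
left         15       20     1.2500
straight     23     19.2     0.7521
right        20     21.6     0.1185
U-turn       22     19.2     0.4083
Sum = 2.529

2.529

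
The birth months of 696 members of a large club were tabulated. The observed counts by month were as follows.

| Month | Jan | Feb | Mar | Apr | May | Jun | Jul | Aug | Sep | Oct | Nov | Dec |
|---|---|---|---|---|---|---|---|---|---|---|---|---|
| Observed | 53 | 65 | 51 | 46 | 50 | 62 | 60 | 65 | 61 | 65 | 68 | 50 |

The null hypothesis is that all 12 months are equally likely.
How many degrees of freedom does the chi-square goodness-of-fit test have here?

11

There are k = 12 categories and no parameters were estimated from the data, so df = 12 − 1 = 11.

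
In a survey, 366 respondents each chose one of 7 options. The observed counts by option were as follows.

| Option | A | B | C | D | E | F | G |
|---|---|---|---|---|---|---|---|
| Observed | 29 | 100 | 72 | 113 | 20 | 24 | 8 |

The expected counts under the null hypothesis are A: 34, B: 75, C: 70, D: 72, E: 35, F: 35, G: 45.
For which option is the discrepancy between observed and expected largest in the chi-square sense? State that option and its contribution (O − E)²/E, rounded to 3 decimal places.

G, 30.422

A: (29 − 34)²/34 = 25/34 = 0.7353
B: (100 − 75)²/75 = 625/75 = 8.3333
C: (72 − 70)²/70 = 4/70 = 0.0571
D: (113 − 72)²/72 = 1681/72 = 23.3472
E: (20 − 35)²/35 = 225/35 = 6.4286
F: (24 − 35)²/35 = 121/35 = 3.4571
G: (8 − 45)²/45 = 1369/45 = 30.4222
The largest term is for G: 30.422.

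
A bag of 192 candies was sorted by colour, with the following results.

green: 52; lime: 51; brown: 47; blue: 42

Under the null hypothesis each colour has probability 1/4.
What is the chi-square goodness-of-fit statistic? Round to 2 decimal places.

Under H₀ each category has probability 1/4, so each expected count is 192/4 = 48.
cat         O        E   (O−E)²/E
green      52       48      0.333
lime       51       48      0.188
brown      47       48      0.021
blue       42       48      0.750
Sum = 1.29

1.29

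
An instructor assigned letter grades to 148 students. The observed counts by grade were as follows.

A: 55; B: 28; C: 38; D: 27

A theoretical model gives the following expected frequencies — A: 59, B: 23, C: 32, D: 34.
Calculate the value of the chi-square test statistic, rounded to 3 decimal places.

cat         O        E   (O−E)²/E
A          55       59     0.2712
B          28       23     1.0870
C          38       32     1.1250
D          27       34     1.4412
Sum = 3.924

3.924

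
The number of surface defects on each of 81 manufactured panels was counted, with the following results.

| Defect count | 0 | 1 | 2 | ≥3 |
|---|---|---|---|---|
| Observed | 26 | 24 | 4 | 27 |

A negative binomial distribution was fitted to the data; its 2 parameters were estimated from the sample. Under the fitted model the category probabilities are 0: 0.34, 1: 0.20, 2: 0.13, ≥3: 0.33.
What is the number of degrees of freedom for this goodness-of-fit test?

There are k = 4 categories and 2 parameters estimated from the data, so df = 4 − 1 − 2 = 1.

1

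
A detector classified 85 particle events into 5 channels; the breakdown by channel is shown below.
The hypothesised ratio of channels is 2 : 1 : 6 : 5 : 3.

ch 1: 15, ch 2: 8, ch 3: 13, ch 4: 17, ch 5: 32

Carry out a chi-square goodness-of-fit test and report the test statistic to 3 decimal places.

35.760

Ratio total = 17. Expected counts: 85×2/17 = 10, 85×1/17 = 5, 85×6/17 = 30, 85×5/17 = 25, 85×3/17 = 15.
χ² = (15−10)²/10 + (8−5)²/5 + (13−30)²/30 + (17−25)²/25 + (32−15)²/15
   = 2.5000 + 1.8000 + 9.6333 + 2.5600 + 19.2667
Sum = 35.760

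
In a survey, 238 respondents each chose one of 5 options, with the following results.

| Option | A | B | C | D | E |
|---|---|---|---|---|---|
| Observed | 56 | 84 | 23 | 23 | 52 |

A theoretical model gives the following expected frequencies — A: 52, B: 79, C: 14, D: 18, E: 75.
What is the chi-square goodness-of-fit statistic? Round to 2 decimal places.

A: (56 − 52)²/52 = 16/52 = 0.308
B: (84 − 79)²/79 = 25/79 = 0.316
C: (23 − 14)²/14 = 81/14 = 5.786
D: (23 − 18)²/18 = 25/18 = 1.389
E: (52 − 75)²/75 = 529/75 = 7.053
Sum = 14.85

14.85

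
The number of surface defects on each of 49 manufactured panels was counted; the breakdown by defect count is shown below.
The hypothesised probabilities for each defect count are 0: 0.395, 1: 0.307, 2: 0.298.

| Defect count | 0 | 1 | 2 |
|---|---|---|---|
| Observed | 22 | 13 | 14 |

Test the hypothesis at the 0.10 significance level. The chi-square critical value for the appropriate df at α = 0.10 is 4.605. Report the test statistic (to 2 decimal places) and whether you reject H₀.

0.66; do not reject

Expected counts E_i = n·p_i: 49×0.395 = 19.355, 49×0.307 = 15.043, 49×0.298 = 14.602.
χ² = (22−19.355)²/19.355 + (13−15.043)²/15.043 + (14−14.602)²/14.602
   = 0.361 + 0.277 + 0.025
Sum = 0.66
df = 2. Since 0.66 < 4.605, we do not reject H₀.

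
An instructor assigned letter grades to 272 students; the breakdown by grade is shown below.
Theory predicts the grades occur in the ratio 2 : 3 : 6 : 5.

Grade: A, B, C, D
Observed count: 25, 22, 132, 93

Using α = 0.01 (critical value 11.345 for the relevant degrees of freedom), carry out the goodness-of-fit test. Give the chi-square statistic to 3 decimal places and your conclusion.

28.449; reject

Ratio total = 16. Expected counts: 272×2/16 = 34, 272×3/16 = 51, 272×6/16 = 102, 272×5/16 = 85.
χ² = (25−34)²/34 + (22−51)²/51 + (132−102)²/102 + (93−85)²/85
   = 2.3824 + 16.4902 + 8.8235 + 0.7529
Sum = 28.449
df = 3. Since 28.449 > 11.345, we reject H₀.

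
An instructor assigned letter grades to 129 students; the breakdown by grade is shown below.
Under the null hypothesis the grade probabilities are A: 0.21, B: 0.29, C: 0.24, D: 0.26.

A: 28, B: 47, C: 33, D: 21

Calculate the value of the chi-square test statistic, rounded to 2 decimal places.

7.31

Expected counts E_i = n·p_i: 129×0.21 = 27.09, 129×0.29 = 37.41, 129×0.24 = 30.96, 129×0.26 = 33.54.
A: (28 − 27.09)²/27.09 = 0.8281/27.09 = 0.031
B: (47 − 37.41)²/37.41 = 91.9681/37.41 = 2.458
C: (33 − 30.96)²/30.96 = 4.1616/30.96 = 0.134
D: (21 − 33.54)²/33.54 = 157.2516/33.54 = 4.688
Sum = 7.31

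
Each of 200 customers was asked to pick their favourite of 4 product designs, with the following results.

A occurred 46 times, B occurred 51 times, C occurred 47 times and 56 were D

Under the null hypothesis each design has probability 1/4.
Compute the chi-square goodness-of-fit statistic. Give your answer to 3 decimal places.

1.240

Expected count for each of the 4 categories: 200/4 = 50.
cat         O        E   (O−E)²/E
A          46       50     0.3200
B          51       50     0.0200
C          47       50     0.1800
D          56       50     0.7200
Sum = 1.240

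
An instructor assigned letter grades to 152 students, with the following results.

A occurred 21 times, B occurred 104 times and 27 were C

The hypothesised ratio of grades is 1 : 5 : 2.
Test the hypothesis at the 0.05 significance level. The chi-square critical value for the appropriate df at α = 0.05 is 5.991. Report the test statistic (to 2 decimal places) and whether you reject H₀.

Ratio total = 8. Expected counts: 152×1/8 = 19, 152×5/8 = 95, 152×2/8 = 38.
A: (21 − 19)²/19 = 4/19 = 0.211
B: (104 − 95)²/95 = 81/95 = 0.853
C: (27 − 38)²/38 = 121/38 = 3.184
Sum = 4.25
df = 2. Since 4.25 < 5.991, we do not reject H₀.

4.25; do not reject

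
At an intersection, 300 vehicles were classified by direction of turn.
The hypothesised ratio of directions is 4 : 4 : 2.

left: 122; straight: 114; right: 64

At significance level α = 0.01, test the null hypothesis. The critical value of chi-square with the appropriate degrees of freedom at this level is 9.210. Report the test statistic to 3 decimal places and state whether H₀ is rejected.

Ratio total = 10. Expected counts: 300×4/10 = 120, 300×4/10 = 120, 300×2/10 = 60.
χ² = (122−120)²/120 + (114−120)²/120 + (64−60)²/60
   = 0.0333 + 0.3000 + 0.2667
Sum = 0.600
df = 2. Since 0.600 < 9.210, we do not reject H₀.

0.600; do not reject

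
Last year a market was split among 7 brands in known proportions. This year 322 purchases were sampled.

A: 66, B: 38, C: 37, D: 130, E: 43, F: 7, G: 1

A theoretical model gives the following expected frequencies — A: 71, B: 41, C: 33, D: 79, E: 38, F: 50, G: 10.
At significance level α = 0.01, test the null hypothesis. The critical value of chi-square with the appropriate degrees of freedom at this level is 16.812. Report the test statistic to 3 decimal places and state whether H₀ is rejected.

χ² = (66−71)²/71 + (38−41)²/41 + (37−33)²/33 + (130−79)²/79 + (43−38)²/38 + (7−50)²/50 + (1−10)²/10
   = 0.3521 + 0.2195 + 0.4848 + 32.9241 + 0.6579 + 36.9800 + 8.1000
Sum = 79.718
df = 6. Since 79.718 > 16.812, we reject H₀.

79.718; reject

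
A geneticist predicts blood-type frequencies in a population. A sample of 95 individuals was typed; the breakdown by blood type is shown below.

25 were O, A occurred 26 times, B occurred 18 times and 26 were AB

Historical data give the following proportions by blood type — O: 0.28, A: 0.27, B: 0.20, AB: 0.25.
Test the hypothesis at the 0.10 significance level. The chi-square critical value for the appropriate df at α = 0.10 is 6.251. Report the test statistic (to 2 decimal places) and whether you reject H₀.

0.37; do not reject

Expected counts E_i = n·p_i: 95×0.28 = 26.6, 95×0.27 = 25.65, 95×0.20 = 19, 95×0.25 = 23.75.
χ² = (25−26.6)²/26.6 + (26−25.65)²/25.65 + (18−19)²/19 + (26−23.75)²/23.75
   = 0.096 + 0.005 + 0.053 + 0.213
Sum = 0.37
df = 3. Since 0.37 < 6.251, we do not reject H₀.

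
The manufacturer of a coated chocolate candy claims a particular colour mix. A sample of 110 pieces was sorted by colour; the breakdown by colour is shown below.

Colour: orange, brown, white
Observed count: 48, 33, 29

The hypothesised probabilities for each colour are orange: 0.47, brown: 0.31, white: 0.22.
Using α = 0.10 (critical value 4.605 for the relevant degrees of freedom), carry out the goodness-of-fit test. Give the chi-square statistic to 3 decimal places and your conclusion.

1.252; do not reject

Expected counts E_i = n·p_i: 110×0.47 = 51.7, 110×0.31 = 34.1, 110×0.22 = 24.2.
χ² = (48−51.7)²/51.7 + (33−34.1)²/34.1 + (29−24.2)²/24.2
   = 0.2648 + 0.0355 + 0.9521
Sum = 1.252
df = 2. Since 1.252 < 4.605, we do not reject H₀.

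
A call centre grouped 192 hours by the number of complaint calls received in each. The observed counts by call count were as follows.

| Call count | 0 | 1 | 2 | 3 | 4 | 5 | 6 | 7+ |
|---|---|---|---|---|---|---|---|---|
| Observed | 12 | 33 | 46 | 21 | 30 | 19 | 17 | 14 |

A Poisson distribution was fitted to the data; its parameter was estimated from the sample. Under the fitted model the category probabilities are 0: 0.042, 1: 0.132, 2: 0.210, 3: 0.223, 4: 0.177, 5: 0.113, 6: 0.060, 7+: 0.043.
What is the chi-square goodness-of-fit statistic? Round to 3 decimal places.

23.555

Expected counts E_i = n·p_i: 192×0.042 = 8.064, 192×0.132 = 25.344, 192×0.210 = 40.32, 192×0.223 = 42.816, 192×0.177 = 33.984, 192×0.113 = 21.696, 192×0.060 = 11.52, 192×0.043 = 8.256.
0: (12 − 8.064)²/8.064 = 15.492096/8.064 = 1.9211
1: (33 − 25.344)²/25.344 = 58.614336/25.344 = 2.3128
2: (46 − 40.32)²/40.32 = 32.2624/40.32 = 0.8002
3: (21 − 42.816)²/42.816 = 475.937856/42.816 = 11.1159
4: (30 − 33.984)²/33.984 = 15.872256/33.984 = 0.4671
5: (19 − 21.696)²/21.696 = 7.268416/21.696 = 0.3350
6: (17 − 11.52)²/11.52 = 30.0304/11.52 = 2.6068
7+: (14 − 8.256)²/8.256 = 32.993536/8.256 = 3.9963
Sum = 23.555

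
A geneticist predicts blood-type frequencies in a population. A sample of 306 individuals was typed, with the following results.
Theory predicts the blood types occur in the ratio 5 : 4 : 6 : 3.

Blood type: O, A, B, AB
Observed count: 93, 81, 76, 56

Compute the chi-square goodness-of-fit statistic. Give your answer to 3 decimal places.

10.356

Ratio total = 18. Expected counts: 306×5/18 = 85, 306×4/18 = 68, 306×6/18 = 102, 306×3/18 = 51.
χ² = (93−85)²/85 + (81−68)²/68 + (76−102)²/102 + (56−51)²/51
   = 0.7529 + 2.4853 + 6.6275 + 0.4902
Sum = 10.356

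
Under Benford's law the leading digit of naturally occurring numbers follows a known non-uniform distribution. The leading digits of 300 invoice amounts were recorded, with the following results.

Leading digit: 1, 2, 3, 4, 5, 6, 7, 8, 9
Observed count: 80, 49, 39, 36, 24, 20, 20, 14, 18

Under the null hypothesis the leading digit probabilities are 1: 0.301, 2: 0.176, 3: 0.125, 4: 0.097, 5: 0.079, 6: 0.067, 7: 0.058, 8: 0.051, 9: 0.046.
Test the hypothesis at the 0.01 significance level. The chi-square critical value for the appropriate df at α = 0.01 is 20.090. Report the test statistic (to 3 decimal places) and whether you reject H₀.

Expected counts E_i = n·p_i: 300×0.301 = 90.3, 300×0.176 = 52.8, 300×0.125 = 37.5, 300×0.097 = 29.1, 300×0.079 = 23.7, 300×0.067 = 20.1, 300×0.058 = 17.4, 300×0.051 = 15.3, 300×0.046 = 13.8.
χ² = (80−90.3)²/90.3 + (49−52.8)²/52.8 + (39−37.5)²/37.5 + (36−29.1)²/29.1 + (24−23.7)²/23.7 + (20−20.1)²/20.1 + (20−17.4)²/17.4 + (14−15.3)²/15.3 + (18−13.8)²/13.8
   = 1.1749 + 0.2735 + 0.0600 + 1.6361 + 0.0038 + 0.0005 + 0.3885 + 0.1105 + 1.2783
Sum = 4.926
df = 8. Since 4.926 < 20.090, we do not reject H₀.

4.926; do not reject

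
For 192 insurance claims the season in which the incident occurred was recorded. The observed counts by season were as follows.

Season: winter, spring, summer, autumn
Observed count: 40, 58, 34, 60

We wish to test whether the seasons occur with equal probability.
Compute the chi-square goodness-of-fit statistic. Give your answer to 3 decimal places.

Under H₀ each category has probability 1/4, so each expected count is 192/4 = 48.
winter: (40 − 48)²/48 = 64/48 = 1.3333
spring: (58 − 48)²/48 = 100/48 = 2.0833
summer: (34 − 48)²/48 = 196/48 = 4.0833
autumn: (60 − 48)²/48 = 144/48 = 3.0000
Sum = 10.500

10.500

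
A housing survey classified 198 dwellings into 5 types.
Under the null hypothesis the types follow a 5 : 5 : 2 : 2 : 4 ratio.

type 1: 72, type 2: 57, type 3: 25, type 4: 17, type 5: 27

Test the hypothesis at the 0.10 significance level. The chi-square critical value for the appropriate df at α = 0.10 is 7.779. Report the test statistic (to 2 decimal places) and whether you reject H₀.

Ratio total = 18. Expected counts: 198×5/18 = 55, 198×5/18 = 55, 198×2/18 = 22, 198×2/18 = 22, 198×4/18 = 44.
cat         O        E   (O−E)²/E
type 1     72       55      5.255
type 2     57       55      0.073
type 3     25       22      0.409
type 4     17       22      1.136
type 5     27       44      6.568
Sum = 13.44
df = 4. Since 13.44 > 7.779, we reject H₀.

13.44; reject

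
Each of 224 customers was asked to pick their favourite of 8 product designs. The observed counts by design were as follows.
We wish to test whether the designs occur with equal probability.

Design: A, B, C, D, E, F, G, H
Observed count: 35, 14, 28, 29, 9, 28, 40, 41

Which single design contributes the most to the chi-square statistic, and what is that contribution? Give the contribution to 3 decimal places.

Expected count for each of the 8 categories: 224/8 = 28.
A: (35 − 28)²/28 = 49/28 = 1.7500
B: (14 − 28)²/28 = 196/28 = 7.0000
C: (28 − 28)²/28 = 0/28 = 0.0000
D: (29 − 28)²/28 = 1/28 = 0.0357
E: (9 − 28)²/28 = 361/28 = 12.8929
F: (28 − 28)²/28 = 0/28 = 0.0000
G: (40 − 28)²/28 = 144/28 = 5.1429
H: (41 − 28)²/28 = 169/28 = 6.0357
The largest term is for E: 12.893.

E, 12.893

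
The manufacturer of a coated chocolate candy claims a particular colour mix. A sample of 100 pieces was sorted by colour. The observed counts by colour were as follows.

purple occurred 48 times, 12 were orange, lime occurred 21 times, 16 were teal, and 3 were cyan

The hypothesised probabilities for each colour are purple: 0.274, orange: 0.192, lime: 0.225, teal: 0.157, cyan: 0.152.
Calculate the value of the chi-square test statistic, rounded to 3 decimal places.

28.085

Expected counts E_i = n·p_i: 100×0.274 = 27.4, 100×0.192 = 19.2, 100×0.225 = 22.5, 100×0.157 = 15.7, 100×0.152 = 15.2.
purple: (48 − 27.4)²/27.4 = 424.36/27.4 = 15.4876
orange: (12 − 19.2)²/19.2 = 51.84/19.2 = 2.7000
lime: (21 − 22.5)²/22.5 = 2.25/22.5 = 0.1000
teal: (16 − 15.7)²/15.7 = 0.09/15.7 = 0.0057
cyan: (3 − 15.2)²/15.2 = 148.84/15.2 = 9.7921
Sum = 28.085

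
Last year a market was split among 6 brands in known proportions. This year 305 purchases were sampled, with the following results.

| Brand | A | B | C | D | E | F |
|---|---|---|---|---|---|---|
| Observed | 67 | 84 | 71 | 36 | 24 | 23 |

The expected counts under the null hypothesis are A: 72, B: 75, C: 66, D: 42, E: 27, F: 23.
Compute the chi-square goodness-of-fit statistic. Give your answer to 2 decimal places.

3.00

χ² = (67−72)²/72 + (84−75)²/75 + (71−66)²/66 + (36−42)²/42 + (24−27)²/27 + (23−23)²/23
   = 0.347 + 1.080 + 0.379 + 0.857 + 0.333 + 0.000
Sum = 3.00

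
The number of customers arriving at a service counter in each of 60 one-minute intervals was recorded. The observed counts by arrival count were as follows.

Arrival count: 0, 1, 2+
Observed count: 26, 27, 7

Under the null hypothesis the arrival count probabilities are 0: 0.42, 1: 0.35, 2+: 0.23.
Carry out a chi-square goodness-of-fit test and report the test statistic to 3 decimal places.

5.090

Expected counts E_i = n·p_i: 60×0.42 = 25.2, 60×0.35 = 21, 60×0.23 = 13.8.
cat         O        E   (O−E)²/E
0          26     25.2     0.0254
1          27       21     1.7143
2+          7     13.8     3.3507
Sum = 5.090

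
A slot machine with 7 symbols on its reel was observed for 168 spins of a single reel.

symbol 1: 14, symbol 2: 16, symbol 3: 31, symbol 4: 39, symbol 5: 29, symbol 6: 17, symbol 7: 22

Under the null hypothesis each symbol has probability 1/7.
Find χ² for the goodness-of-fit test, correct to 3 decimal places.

Expected count for each of the 7 categories: 168/7 = 24.
symbol 1: (14 − 24)²/24 = 100/24 = 4.1667
symbol 2: (16 − 24)²/24 = 64/24 = 2.6667
symbol 3: (31 − 24)²/24 = 49/24 = 2.0417
symbol 4: (39 − 24)²/24 = 225/24 = 9.3750
symbol 5: (29 − 24)²/24 = 25/24 = 1.0417
symbol 6: (17 − 24)²/24 = 49/24 = 2.0417
symbol 7: (22 − 24)²/24 = 4/24 = 0.1667
Sum = 21.500

21.500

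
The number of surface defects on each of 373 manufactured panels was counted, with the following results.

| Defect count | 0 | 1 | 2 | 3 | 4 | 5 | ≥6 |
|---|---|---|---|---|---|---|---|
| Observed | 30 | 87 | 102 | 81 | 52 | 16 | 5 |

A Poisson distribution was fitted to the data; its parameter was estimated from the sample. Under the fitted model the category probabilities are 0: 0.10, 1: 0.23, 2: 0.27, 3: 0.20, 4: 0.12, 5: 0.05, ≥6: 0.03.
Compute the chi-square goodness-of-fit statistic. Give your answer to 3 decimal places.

Expected counts E_i = n·p_i: 373×0.10 = 37.3, 373×0.23 = 85.79, 373×0.27 = 100.71, 373×0.20 = 74.6, 373×0.12 = 44.76, 373×0.05 = 18.65, 373×0.03 = 11.19.
cat         O        E   (O−E)²/E
0          30     37.3     1.4287
1          87    85.79     0.0171
2         102   100.71     0.0165
3          81     74.6     0.5491
4          52    44.76     1.1711
5          16    18.65     0.3765
≥6          5    11.19     3.4241
Sum = 6.983

6.983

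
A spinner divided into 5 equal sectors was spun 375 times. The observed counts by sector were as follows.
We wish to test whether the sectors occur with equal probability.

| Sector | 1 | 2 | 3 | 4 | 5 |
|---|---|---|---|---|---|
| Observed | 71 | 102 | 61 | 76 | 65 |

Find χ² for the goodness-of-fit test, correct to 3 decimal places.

13.893

Under H₀ each category has probability 1/5, so each expected count is 375/5 = 75.
cat         O        E   (O−E)²/E
1          71       75     0.2133
2         102       75     9.7200
3          61       75     2.6133
4          76       75     0.0133
5          65       75     1.3333
Sum = 13.893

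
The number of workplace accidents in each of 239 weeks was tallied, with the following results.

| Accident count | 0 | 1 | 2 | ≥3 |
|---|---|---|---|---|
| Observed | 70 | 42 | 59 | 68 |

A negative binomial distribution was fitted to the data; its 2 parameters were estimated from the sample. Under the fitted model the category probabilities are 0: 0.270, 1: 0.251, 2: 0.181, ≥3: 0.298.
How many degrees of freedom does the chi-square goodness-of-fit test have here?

1

There are k = 4 categories and 2 parameters estimated from the data, so df = 4 − 1 − 2 = 1.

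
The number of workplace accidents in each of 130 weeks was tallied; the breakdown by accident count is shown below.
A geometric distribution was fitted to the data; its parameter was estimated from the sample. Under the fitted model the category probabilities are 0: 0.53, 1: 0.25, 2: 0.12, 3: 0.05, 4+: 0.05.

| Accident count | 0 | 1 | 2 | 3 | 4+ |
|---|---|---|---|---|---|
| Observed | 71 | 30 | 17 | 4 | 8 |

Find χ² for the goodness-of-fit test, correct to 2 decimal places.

Expected counts E_i = n·p_i: 130×0.53 = 68.9, 130×0.25 = 32.5, 130×0.12 = 15.6, 130×0.05 = 6.5, 130×0.05 = 6.5.
χ² = (71−68.9)²/68.9 + (30−32.5)²/32.5 + (17−15.6)²/15.6 + (4−6.5)²/6.5 + (8−6.5)²/6.5
   = 0.064 + 0.192 + 0.126 + 0.962 + 0.346
Sum = 1.69

1.69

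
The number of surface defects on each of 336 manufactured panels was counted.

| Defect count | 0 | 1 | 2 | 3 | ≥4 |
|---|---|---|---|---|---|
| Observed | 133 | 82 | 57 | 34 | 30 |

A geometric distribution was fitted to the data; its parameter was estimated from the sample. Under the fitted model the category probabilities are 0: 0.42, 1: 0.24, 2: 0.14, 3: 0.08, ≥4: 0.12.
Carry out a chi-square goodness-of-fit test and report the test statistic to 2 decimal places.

Expected counts E_i = n·p_i: 336×0.42 = 141.12, 336×0.24 = 80.64, 336×0.14 = 47.04, 336×0.08 = 26.88, 336×0.12 = 40.32.
0: (133 − 141.12)²/141.12 = 65.9344/141.12 = 0.467
1: (82 − 80.64)²/80.64 = 1.8496/80.64 = 0.023
2: (57 − 47.04)²/47.04 = 99.2016/47.04 = 2.109
3: (34 − 26.88)²/26.88 = 50.6944/26.88 = 1.886
≥4: (30 − 40.32)²/40.32 = 106.5024/40.32 = 2.641
Sum = 7.13

7.13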